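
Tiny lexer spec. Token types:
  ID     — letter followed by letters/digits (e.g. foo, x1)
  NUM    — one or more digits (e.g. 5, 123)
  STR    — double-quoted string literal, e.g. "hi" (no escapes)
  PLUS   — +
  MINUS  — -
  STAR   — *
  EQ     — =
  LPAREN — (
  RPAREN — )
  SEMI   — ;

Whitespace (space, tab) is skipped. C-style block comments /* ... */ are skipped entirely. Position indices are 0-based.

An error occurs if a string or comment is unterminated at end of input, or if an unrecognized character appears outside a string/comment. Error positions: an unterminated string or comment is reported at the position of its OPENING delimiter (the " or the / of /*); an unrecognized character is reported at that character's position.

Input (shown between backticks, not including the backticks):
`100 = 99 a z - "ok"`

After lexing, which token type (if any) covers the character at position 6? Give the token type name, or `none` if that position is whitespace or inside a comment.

Answer: NUM

Derivation:
pos=0: emit NUM '100' (now at pos=3)
pos=4: emit EQ '='
pos=6: emit NUM '99' (now at pos=8)
pos=9: emit ID 'a' (now at pos=10)
pos=11: emit ID 'z' (now at pos=12)
pos=13: emit MINUS '-'
pos=15: enter STRING mode
pos=15: emit STR "ok" (now at pos=19)
DONE. 7 tokens: [NUM, EQ, NUM, ID, ID, MINUS, STR]
Position 6: char is '9' -> NUM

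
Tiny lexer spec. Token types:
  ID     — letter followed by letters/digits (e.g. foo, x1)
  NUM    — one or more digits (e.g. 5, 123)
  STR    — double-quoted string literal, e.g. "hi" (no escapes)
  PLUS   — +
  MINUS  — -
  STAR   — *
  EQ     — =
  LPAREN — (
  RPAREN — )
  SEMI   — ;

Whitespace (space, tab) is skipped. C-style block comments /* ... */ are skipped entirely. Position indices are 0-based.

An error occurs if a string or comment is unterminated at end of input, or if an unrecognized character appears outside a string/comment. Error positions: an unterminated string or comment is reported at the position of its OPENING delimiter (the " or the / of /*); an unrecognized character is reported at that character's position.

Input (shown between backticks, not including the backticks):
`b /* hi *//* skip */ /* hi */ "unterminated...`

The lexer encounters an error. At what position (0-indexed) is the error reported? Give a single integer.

Answer: 30

Derivation:
pos=0: emit ID 'b' (now at pos=1)
pos=2: enter COMMENT mode (saw '/*')
exit COMMENT mode (now at pos=10)
pos=10: enter COMMENT mode (saw '/*')
exit COMMENT mode (now at pos=20)
pos=21: enter COMMENT mode (saw '/*')
exit COMMENT mode (now at pos=29)
pos=30: enter STRING mode
pos=30: ERROR — unterminated string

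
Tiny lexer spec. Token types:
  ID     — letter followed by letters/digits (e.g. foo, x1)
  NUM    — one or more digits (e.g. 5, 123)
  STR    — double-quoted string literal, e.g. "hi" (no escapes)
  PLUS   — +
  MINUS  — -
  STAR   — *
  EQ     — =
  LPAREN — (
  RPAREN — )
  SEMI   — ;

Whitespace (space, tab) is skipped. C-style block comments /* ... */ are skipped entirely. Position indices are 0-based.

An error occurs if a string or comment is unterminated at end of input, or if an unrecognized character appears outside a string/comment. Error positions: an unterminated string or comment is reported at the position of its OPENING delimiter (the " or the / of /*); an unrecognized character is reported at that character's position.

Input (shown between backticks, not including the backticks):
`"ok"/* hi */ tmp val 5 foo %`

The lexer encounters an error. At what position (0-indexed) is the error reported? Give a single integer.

pos=0: enter STRING mode
pos=0: emit STR "ok" (now at pos=4)
pos=4: enter COMMENT mode (saw '/*')
exit COMMENT mode (now at pos=12)
pos=13: emit ID 'tmp' (now at pos=16)
pos=17: emit ID 'val' (now at pos=20)
pos=21: emit NUM '5' (now at pos=22)
pos=23: emit ID 'foo' (now at pos=26)
pos=27: ERROR — unrecognized char '%'

Answer: 27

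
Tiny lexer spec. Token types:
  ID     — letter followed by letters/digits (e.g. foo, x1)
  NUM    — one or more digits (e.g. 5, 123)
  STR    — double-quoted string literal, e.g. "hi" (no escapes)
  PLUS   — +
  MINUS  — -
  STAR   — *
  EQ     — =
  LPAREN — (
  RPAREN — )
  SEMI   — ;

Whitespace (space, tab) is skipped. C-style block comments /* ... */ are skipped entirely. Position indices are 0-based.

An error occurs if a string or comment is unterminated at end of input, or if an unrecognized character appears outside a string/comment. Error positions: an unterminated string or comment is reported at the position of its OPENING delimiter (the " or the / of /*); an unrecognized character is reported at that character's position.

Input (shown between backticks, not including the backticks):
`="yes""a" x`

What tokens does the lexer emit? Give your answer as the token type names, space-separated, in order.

pos=0: emit EQ '='
pos=1: enter STRING mode
pos=1: emit STR "yes" (now at pos=6)
pos=6: enter STRING mode
pos=6: emit STR "a" (now at pos=9)
pos=10: emit ID 'x' (now at pos=11)
DONE. 4 tokens: [EQ, STR, STR, ID]

Answer: EQ STR STR ID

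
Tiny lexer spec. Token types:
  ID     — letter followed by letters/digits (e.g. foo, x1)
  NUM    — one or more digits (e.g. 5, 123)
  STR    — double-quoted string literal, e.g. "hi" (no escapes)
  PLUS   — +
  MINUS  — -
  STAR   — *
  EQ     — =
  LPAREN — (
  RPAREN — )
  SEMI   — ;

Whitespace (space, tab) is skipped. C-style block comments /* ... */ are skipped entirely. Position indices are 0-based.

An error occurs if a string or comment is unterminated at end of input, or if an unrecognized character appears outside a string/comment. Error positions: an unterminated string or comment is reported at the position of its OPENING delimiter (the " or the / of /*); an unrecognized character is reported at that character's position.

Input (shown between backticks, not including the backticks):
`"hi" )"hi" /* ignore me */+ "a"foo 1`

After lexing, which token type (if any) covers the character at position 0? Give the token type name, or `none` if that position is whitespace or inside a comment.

pos=0: enter STRING mode
pos=0: emit STR "hi" (now at pos=4)
pos=5: emit RPAREN ')'
pos=6: enter STRING mode
pos=6: emit STR "hi" (now at pos=10)
pos=11: enter COMMENT mode (saw '/*')
exit COMMENT mode (now at pos=26)
pos=26: emit PLUS '+'
pos=28: enter STRING mode
pos=28: emit STR "a" (now at pos=31)
pos=31: emit ID 'foo' (now at pos=34)
pos=35: emit NUM '1' (now at pos=36)
DONE. 7 tokens: [STR, RPAREN, STR, PLUS, STR, ID, NUM]
Position 0: char is '"' -> STR

Answer: STR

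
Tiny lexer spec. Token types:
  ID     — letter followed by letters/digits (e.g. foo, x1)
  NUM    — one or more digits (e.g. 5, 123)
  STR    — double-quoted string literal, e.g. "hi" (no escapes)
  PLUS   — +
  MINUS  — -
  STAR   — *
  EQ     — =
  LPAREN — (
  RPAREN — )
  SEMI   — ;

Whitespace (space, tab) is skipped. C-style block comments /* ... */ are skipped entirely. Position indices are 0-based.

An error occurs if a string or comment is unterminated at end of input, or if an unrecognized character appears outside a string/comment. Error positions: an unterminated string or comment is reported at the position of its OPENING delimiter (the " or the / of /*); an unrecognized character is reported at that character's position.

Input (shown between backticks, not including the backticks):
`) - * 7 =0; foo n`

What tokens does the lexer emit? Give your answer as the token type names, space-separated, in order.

pos=0: emit RPAREN ')'
pos=2: emit MINUS '-'
pos=4: emit STAR '*'
pos=6: emit NUM '7' (now at pos=7)
pos=8: emit EQ '='
pos=9: emit NUM '0' (now at pos=10)
pos=10: emit SEMI ';'
pos=12: emit ID 'foo' (now at pos=15)
pos=16: emit ID 'n' (now at pos=17)
DONE. 9 tokens: [RPAREN, MINUS, STAR, NUM, EQ, NUM, SEMI, ID, ID]

Answer: RPAREN MINUS STAR NUM EQ NUM SEMI ID ID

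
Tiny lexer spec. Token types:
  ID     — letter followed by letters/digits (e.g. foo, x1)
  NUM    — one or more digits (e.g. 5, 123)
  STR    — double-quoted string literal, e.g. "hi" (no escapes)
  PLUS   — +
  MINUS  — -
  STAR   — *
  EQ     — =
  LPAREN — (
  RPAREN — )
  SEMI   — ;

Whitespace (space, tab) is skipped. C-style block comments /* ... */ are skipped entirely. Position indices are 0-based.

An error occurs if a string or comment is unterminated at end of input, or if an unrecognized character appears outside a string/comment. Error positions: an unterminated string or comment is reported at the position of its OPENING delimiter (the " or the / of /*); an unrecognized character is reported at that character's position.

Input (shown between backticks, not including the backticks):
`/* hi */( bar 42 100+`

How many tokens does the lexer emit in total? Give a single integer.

pos=0: enter COMMENT mode (saw '/*')
exit COMMENT mode (now at pos=8)
pos=8: emit LPAREN '('
pos=10: emit ID 'bar' (now at pos=13)
pos=14: emit NUM '42' (now at pos=16)
pos=17: emit NUM '100' (now at pos=20)
pos=20: emit PLUS '+'
DONE. 5 tokens: [LPAREN, ID, NUM, NUM, PLUS]

Answer: 5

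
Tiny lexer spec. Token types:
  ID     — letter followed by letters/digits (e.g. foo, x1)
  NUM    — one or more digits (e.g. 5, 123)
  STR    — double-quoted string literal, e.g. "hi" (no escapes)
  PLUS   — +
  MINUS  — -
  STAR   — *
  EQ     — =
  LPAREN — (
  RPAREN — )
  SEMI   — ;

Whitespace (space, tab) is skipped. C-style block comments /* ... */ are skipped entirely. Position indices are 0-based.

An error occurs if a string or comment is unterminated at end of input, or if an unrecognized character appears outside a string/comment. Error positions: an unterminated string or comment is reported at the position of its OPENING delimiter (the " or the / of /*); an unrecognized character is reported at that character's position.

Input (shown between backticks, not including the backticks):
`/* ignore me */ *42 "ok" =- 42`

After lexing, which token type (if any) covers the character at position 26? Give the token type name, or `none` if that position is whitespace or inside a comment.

pos=0: enter COMMENT mode (saw '/*')
exit COMMENT mode (now at pos=15)
pos=16: emit STAR '*'
pos=17: emit NUM '42' (now at pos=19)
pos=20: enter STRING mode
pos=20: emit STR "ok" (now at pos=24)
pos=25: emit EQ '='
pos=26: emit MINUS '-'
pos=28: emit NUM '42' (now at pos=30)
DONE. 6 tokens: [STAR, NUM, STR, EQ, MINUS, NUM]
Position 26: char is '-' -> MINUS

Answer: MINUS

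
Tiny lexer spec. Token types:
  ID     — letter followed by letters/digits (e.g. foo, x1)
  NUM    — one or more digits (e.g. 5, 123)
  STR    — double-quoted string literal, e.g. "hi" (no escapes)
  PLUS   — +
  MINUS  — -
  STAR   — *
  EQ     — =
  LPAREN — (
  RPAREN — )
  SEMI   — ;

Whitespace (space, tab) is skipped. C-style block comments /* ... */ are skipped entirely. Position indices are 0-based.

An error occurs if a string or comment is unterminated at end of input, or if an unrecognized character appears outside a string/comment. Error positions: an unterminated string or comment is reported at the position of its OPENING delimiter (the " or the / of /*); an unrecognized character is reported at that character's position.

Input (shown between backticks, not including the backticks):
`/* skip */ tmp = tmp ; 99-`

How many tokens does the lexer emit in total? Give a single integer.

Answer: 6

Derivation:
pos=0: enter COMMENT mode (saw '/*')
exit COMMENT mode (now at pos=10)
pos=11: emit ID 'tmp' (now at pos=14)
pos=15: emit EQ '='
pos=17: emit ID 'tmp' (now at pos=20)
pos=21: emit SEMI ';'
pos=23: emit NUM '99' (now at pos=25)
pos=25: emit MINUS '-'
DONE. 6 tokens: [ID, EQ, ID, SEMI, NUM, MINUS]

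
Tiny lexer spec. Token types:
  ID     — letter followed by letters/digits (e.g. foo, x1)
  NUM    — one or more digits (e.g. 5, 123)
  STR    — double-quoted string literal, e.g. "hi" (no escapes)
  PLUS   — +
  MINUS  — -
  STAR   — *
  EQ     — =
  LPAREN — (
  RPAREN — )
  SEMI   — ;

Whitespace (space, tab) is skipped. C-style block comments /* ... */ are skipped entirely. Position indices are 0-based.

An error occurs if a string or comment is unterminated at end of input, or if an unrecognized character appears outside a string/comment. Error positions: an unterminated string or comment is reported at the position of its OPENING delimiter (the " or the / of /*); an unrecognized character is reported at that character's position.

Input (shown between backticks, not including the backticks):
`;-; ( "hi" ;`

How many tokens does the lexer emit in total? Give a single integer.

Answer: 6

Derivation:
pos=0: emit SEMI ';'
pos=1: emit MINUS '-'
pos=2: emit SEMI ';'
pos=4: emit LPAREN '('
pos=6: enter STRING mode
pos=6: emit STR "hi" (now at pos=10)
pos=11: emit SEMI ';'
DONE. 6 tokens: [SEMI, MINUS, SEMI, LPAREN, STR, SEMI]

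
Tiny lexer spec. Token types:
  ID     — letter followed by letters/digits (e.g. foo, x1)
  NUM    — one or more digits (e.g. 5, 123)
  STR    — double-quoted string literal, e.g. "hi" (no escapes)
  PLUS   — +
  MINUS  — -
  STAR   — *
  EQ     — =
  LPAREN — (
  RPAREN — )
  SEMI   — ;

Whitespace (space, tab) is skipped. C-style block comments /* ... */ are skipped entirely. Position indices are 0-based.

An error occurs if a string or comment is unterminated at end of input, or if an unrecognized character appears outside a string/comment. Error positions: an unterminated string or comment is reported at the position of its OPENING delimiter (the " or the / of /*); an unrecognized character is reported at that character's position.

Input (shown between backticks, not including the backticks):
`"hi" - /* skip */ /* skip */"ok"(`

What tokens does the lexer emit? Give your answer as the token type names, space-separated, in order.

pos=0: enter STRING mode
pos=0: emit STR "hi" (now at pos=4)
pos=5: emit MINUS '-'
pos=7: enter COMMENT mode (saw '/*')
exit COMMENT mode (now at pos=17)
pos=18: enter COMMENT mode (saw '/*')
exit COMMENT mode (now at pos=28)
pos=28: enter STRING mode
pos=28: emit STR "ok" (now at pos=32)
pos=32: emit LPAREN '('
DONE. 4 tokens: [STR, MINUS, STR, LPAREN]

Answer: STR MINUS STR LPAREN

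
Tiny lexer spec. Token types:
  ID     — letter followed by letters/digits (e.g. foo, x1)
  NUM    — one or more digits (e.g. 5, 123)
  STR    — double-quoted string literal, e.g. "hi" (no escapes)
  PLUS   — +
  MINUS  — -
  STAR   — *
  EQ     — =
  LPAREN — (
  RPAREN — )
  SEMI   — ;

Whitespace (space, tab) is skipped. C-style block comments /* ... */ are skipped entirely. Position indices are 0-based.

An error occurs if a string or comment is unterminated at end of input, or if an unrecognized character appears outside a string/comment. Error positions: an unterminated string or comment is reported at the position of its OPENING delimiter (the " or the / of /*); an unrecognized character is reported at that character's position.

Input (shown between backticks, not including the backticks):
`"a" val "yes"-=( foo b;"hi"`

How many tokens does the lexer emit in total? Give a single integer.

pos=0: enter STRING mode
pos=0: emit STR "a" (now at pos=3)
pos=4: emit ID 'val' (now at pos=7)
pos=8: enter STRING mode
pos=8: emit STR "yes" (now at pos=13)
pos=13: emit MINUS '-'
pos=14: emit EQ '='
pos=15: emit LPAREN '('
pos=17: emit ID 'foo' (now at pos=20)
pos=21: emit ID 'b' (now at pos=22)
pos=22: emit SEMI ';'
pos=23: enter STRING mode
pos=23: emit STR "hi" (now at pos=27)
DONE. 10 tokens: [STR, ID, STR, MINUS, EQ, LPAREN, ID, ID, SEMI, STR]

Answer: 10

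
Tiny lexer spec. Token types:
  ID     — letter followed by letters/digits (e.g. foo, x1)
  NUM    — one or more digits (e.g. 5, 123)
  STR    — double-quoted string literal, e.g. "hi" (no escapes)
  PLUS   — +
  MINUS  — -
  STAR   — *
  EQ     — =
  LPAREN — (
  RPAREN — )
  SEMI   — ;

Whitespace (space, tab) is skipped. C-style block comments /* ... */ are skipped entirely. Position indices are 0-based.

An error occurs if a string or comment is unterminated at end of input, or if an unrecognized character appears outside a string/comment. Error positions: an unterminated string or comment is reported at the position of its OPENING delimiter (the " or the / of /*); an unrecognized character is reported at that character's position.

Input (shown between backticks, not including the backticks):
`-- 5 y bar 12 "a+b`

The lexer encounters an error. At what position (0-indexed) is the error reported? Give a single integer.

Answer: 14

Derivation:
pos=0: emit MINUS '-'
pos=1: emit MINUS '-'
pos=3: emit NUM '5' (now at pos=4)
pos=5: emit ID 'y' (now at pos=6)
pos=7: emit ID 'bar' (now at pos=10)
pos=11: emit NUM '12' (now at pos=13)
pos=14: enter STRING mode
pos=14: ERROR — unterminated string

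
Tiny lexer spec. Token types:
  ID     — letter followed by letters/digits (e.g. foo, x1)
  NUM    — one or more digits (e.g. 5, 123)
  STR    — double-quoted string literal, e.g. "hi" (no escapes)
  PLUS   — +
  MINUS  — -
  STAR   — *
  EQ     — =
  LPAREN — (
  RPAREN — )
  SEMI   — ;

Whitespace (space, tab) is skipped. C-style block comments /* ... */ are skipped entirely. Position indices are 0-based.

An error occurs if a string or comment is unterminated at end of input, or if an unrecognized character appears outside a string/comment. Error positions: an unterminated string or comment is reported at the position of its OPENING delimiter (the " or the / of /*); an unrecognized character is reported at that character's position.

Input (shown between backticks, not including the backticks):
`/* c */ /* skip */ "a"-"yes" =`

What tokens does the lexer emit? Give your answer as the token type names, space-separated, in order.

pos=0: enter COMMENT mode (saw '/*')
exit COMMENT mode (now at pos=7)
pos=8: enter COMMENT mode (saw '/*')
exit COMMENT mode (now at pos=18)
pos=19: enter STRING mode
pos=19: emit STR "a" (now at pos=22)
pos=22: emit MINUS '-'
pos=23: enter STRING mode
pos=23: emit STR "yes" (now at pos=28)
pos=29: emit EQ '='
DONE. 4 tokens: [STR, MINUS, STR, EQ]

Answer: STR MINUS STR EQ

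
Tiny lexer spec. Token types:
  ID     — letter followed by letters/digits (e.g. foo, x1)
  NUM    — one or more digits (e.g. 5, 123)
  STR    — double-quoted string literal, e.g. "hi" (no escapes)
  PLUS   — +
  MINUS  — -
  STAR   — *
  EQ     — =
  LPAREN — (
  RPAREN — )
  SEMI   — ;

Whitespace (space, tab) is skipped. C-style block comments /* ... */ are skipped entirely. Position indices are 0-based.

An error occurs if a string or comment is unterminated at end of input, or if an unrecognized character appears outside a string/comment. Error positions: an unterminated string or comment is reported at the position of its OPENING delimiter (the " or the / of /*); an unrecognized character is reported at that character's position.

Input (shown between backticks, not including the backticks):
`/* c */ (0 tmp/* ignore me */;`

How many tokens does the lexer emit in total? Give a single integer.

Answer: 4

Derivation:
pos=0: enter COMMENT mode (saw '/*')
exit COMMENT mode (now at pos=7)
pos=8: emit LPAREN '('
pos=9: emit NUM '0' (now at pos=10)
pos=11: emit ID 'tmp' (now at pos=14)
pos=14: enter COMMENT mode (saw '/*')
exit COMMENT mode (now at pos=29)
pos=29: emit SEMI ';'
DONE. 4 tokens: [LPAREN, NUM, ID, SEMI]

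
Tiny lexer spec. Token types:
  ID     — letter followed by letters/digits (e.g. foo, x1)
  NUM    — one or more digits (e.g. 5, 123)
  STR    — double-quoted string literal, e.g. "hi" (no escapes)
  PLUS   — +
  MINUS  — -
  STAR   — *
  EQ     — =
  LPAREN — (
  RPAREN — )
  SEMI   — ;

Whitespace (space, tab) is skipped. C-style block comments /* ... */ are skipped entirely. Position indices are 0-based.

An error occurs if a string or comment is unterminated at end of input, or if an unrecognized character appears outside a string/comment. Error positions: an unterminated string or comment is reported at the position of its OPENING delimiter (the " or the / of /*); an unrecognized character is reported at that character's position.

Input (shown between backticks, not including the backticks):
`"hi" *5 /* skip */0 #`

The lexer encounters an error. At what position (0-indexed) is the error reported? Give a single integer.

Answer: 20

Derivation:
pos=0: enter STRING mode
pos=0: emit STR "hi" (now at pos=4)
pos=5: emit STAR '*'
pos=6: emit NUM '5' (now at pos=7)
pos=8: enter COMMENT mode (saw '/*')
exit COMMENT mode (now at pos=18)
pos=18: emit NUM '0' (now at pos=19)
pos=20: ERROR — unrecognized char '#'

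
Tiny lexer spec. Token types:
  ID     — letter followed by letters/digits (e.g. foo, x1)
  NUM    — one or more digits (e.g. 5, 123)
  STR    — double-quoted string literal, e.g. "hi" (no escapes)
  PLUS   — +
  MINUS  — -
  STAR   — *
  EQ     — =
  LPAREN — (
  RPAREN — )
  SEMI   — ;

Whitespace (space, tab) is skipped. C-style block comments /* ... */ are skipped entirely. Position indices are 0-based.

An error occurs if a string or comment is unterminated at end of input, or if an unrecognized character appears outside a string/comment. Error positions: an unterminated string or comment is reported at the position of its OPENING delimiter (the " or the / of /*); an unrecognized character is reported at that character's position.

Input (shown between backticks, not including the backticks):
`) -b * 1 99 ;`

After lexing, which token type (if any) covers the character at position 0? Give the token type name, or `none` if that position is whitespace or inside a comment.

Answer: RPAREN

Derivation:
pos=0: emit RPAREN ')'
pos=2: emit MINUS '-'
pos=3: emit ID 'b' (now at pos=4)
pos=5: emit STAR '*'
pos=7: emit NUM '1' (now at pos=8)
pos=9: emit NUM '99' (now at pos=11)
pos=12: emit SEMI ';'
DONE. 7 tokens: [RPAREN, MINUS, ID, STAR, NUM, NUM, SEMI]
Position 0: char is ')' -> RPAREN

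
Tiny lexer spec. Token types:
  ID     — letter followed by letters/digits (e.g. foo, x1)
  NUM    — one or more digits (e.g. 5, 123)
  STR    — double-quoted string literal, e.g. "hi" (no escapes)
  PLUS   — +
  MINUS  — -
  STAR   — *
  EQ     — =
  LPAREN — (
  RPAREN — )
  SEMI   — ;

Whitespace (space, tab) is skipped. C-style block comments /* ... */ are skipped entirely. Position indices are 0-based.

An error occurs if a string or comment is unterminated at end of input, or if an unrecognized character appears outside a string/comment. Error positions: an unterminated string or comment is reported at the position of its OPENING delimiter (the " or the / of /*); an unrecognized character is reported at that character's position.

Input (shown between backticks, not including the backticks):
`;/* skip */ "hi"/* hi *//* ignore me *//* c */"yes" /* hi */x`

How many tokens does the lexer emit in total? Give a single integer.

Answer: 4

Derivation:
pos=0: emit SEMI ';'
pos=1: enter COMMENT mode (saw '/*')
exit COMMENT mode (now at pos=11)
pos=12: enter STRING mode
pos=12: emit STR "hi" (now at pos=16)
pos=16: enter COMMENT mode (saw '/*')
exit COMMENT mode (now at pos=24)
pos=24: enter COMMENT mode (saw '/*')
exit COMMENT mode (now at pos=39)
pos=39: enter COMMENT mode (saw '/*')
exit COMMENT mode (now at pos=46)
pos=46: enter STRING mode
pos=46: emit STR "yes" (now at pos=51)
pos=52: enter COMMENT mode (saw '/*')
exit COMMENT mode (now at pos=60)
pos=60: emit ID 'x' (now at pos=61)
DONE. 4 tokens: [SEMI, STR, STR, ID]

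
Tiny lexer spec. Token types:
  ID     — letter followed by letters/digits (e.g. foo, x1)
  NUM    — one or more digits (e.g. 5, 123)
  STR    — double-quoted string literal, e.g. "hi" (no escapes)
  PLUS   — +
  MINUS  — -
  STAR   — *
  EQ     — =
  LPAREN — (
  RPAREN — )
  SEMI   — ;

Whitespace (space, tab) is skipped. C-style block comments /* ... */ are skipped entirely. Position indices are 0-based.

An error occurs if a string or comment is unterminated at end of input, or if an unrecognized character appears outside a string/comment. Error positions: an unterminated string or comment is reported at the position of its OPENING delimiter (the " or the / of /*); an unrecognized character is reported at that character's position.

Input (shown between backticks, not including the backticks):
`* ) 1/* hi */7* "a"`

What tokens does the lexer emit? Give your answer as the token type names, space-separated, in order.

pos=0: emit STAR '*'
pos=2: emit RPAREN ')'
pos=4: emit NUM '1' (now at pos=5)
pos=5: enter COMMENT mode (saw '/*')
exit COMMENT mode (now at pos=13)
pos=13: emit NUM '7' (now at pos=14)
pos=14: emit STAR '*'
pos=16: enter STRING mode
pos=16: emit STR "a" (now at pos=19)
DONE. 6 tokens: [STAR, RPAREN, NUM, NUM, STAR, STR]

Answer: STAR RPAREN NUM NUM STAR STR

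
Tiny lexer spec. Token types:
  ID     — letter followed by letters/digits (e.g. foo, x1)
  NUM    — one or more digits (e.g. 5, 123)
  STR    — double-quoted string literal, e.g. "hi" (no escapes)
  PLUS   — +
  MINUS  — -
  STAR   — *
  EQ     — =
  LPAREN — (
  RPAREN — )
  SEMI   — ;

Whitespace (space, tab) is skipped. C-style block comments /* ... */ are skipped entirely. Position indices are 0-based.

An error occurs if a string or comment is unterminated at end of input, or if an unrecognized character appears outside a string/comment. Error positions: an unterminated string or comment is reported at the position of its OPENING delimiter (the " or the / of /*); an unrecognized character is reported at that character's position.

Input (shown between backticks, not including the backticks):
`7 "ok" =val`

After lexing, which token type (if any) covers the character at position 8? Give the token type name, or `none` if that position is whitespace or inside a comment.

pos=0: emit NUM '7' (now at pos=1)
pos=2: enter STRING mode
pos=2: emit STR "ok" (now at pos=6)
pos=7: emit EQ '='
pos=8: emit ID 'val' (now at pos=11)
DONE. 4 tokens: [NUM, STR, EQ, ID]
Position 8: char is 'v' -> ID

Answer: ID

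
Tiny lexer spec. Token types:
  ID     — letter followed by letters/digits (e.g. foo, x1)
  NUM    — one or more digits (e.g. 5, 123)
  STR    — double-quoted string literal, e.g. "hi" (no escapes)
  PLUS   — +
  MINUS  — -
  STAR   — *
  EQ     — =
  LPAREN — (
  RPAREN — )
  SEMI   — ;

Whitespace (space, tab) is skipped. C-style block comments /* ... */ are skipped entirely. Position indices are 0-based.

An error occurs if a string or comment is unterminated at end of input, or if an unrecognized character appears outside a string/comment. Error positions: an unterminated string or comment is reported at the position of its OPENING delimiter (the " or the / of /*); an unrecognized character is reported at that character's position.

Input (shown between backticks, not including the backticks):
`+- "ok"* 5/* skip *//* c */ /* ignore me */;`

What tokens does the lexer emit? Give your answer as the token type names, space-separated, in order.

pos=0: emit PLUS '+'
pos=1: emit MINUS '-'
pos=3: enter STRING mode
pos=3: emit STR "ok" (now at pos=7)
pos=7: emit STAR '*'
pos=9: emit NUM '5' (now at pos=10)
pos=10: enter COMMENT mode (saw '/*')
exit COMMENT mode (now at pos=20)
pos=20: enter COMMENT mode (saw '/*')
exit COMMENT mode (now at pos=27)
pos=28: enter COMMENT mode (saw '/*')
exit COMMENT mode (now at pos=43)
pos=43: emit SEMI ';'
DONE. 6 tokens: [PLUS, MINUS, STR, STAR, NUM, SEMI]

Answer: PLUS MINUS STR STAR NUM SEMI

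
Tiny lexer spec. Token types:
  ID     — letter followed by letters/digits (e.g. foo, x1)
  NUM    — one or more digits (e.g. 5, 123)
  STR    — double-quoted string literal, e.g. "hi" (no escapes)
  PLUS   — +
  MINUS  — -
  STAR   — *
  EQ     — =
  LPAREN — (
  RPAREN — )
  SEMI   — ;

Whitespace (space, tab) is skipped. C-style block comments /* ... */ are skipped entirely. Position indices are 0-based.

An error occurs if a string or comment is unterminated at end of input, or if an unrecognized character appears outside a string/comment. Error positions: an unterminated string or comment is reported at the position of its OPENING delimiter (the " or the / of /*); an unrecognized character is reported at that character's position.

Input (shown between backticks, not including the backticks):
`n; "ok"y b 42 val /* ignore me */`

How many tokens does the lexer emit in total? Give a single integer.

pos=0: emit ID 'n' (now at pos=1)
pos=1: emit SEMI ';'
pos=3: enter STRING mode
pos=3: emit STR "ok" (now at pos=7)
pos=7: emit ID 'y' (now at pos=8)
pos=9: emit ID 'b' (now at pos=10)
pos=11: emit NUM '42' (now at pos=13)
pos=14: emit ID 'val' (now at pos=17)
pos=18: enter COMMENT mode (saw '/*')
exit COMMENT mode (now at pos=33)
DONE. 7 tokens: [ID, SEMI, STR, ID, ID, NUM, ID]

Answer: 7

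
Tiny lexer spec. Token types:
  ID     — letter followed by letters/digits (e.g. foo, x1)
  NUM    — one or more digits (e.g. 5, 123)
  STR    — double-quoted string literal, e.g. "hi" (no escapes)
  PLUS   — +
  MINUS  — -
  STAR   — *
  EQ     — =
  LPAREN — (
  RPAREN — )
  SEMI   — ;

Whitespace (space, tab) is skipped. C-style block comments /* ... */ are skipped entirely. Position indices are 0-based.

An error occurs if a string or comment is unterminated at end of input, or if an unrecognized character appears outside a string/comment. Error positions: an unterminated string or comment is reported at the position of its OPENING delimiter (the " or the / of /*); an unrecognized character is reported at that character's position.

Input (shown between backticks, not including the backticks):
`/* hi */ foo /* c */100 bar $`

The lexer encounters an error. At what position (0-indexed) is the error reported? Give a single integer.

Answer: 28

Derivation:
pos=0: enter COMMENT mode (saw '/*')
exit COMMENT mode (now at pos=8)
pos=9: emit ID 'foo' (now at pos=12)
pos=13: enter COMMENT mode (saw '/*')
exit COMMENT mode (now at pos=20)
pos=20: emit NUM '100' (now at pos=23)
pos=24: emit ID 'bar' (now at pos=27)
pos=28: ERROR — unrecognized char '$'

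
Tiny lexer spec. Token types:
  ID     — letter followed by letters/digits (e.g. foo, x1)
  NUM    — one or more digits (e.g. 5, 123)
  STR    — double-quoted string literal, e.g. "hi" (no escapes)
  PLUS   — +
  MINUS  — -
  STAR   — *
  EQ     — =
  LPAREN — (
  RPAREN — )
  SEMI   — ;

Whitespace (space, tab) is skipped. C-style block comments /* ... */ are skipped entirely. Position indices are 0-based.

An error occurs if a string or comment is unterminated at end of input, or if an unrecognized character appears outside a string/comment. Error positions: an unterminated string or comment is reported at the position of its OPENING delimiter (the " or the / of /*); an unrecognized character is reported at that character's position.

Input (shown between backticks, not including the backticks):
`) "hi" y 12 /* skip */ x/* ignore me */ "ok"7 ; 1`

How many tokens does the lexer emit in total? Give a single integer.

pos=0: emit RPAREN ')'
pos=2: enter STRING mode
pos=2: emit STR "hi" (now at pos=6)
pos=7: emit ID 'y' (now at pos=8)
pos=9: emit NUM '12' (now at pos=11)
pos=12: enter COMMENT mode (saw '/*')
exit COMMENT mode (now at pos=22)
pos=23: emit ID 'x' (now at pos=24)
pos=24: enter COMMENT mode (saw '/*')
exit COMMENT mode (now at pos=39)
pos=40: enter STRING mode
pos=40: emit STR "ok" (now at pos=44)
pos=44: emit NUM '7' (now at pos=45)
pos=46: emit SEMI ';'
pos=48: emit NUM '1' (now at pos=49)
DONE. 9 tokens: [RPAREN, STR, ID, NUM, ID, STR, NUM, SEMI, NUM]

Answer: 9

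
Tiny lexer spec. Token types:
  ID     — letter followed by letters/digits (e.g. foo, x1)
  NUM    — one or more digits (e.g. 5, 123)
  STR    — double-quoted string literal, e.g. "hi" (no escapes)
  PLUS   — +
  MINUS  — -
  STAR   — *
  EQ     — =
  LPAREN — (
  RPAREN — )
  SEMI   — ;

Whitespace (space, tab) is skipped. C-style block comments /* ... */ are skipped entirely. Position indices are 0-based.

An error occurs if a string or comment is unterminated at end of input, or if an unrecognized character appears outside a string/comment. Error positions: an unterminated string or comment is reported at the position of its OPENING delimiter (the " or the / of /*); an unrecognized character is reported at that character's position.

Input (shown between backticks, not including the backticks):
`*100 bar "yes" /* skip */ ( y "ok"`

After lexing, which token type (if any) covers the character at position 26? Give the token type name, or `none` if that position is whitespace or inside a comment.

pos=0: emit STAR '*'
pos=1: emit NUM '100' (now at pos=4)
pos=5: emit ID 'bar' (now at pos=8)
pos=9: enter STRING mode
pos=9: emit STR "yes" (now at pos=14)
pos=15: enter COMMENT mode (saw '/*')
exit COMMENT mode (now at pos=25)
pos=26: emit LPAREN '('
pos=28: emit ID 'y' (now at pos=29)
pos=30: enter STRING mode
pos=30: emit STR "ok" (now at pos=34)
DONE. 7 tokens: [STAR, NUM, ID, STR, LPAREN, ID, STR]
Position 26: char is '(' -> LPAREN

Answer: LPAREN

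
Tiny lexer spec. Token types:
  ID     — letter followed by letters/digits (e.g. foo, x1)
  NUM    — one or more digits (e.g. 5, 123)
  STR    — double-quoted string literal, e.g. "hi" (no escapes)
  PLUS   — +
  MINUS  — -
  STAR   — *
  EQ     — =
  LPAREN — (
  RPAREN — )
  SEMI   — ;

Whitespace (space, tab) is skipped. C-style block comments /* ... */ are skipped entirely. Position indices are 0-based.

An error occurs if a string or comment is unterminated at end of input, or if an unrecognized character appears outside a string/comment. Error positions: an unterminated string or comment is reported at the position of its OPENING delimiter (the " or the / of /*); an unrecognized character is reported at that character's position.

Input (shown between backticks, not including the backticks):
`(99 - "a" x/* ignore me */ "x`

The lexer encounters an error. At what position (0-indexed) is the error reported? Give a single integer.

Answer: 27

Derivation:
pos=0: emit LPAREN '('
pos=1: emit NUM '99' (now at pos=3)
pos=4: emit MINUS '-'
pos=6: enter STRING mode
pos=6: emit STR "a" (now at pos=9)
pos=10: emit ID 'x' (now at pos=11)
pos=11: enter COMMENT mode (saw '/*')
exit COMMENT mode (now at pos=26)
pos=27: enter STRING mode
pos=27: ERROR — unterminated string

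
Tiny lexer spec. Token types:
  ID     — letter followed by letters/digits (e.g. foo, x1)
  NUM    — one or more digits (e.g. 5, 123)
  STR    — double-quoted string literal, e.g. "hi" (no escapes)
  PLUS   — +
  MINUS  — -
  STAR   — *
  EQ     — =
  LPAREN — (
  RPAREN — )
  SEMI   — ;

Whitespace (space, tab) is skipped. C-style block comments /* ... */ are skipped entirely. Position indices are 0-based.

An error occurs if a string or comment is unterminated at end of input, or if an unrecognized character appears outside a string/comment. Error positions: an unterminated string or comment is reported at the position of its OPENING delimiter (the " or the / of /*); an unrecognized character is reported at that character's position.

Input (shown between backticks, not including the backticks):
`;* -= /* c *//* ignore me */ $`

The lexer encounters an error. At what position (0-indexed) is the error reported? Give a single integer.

Answer: 29

Derivation:
pos=0: emit SEMI ';'
pos=1: emit STAR '*'
pos=3: emit MINUS '-'
pos=4: emit EQ '='
pos=6: enter COMMENT mode (saw '/*')
exit COMMENT mode (now at pos=13)
pos=13: enter COMMENT mode (saw '/*')
exit COMMENT mode (now at pos=28)
pos=29: ERROR — unrecognized char '$'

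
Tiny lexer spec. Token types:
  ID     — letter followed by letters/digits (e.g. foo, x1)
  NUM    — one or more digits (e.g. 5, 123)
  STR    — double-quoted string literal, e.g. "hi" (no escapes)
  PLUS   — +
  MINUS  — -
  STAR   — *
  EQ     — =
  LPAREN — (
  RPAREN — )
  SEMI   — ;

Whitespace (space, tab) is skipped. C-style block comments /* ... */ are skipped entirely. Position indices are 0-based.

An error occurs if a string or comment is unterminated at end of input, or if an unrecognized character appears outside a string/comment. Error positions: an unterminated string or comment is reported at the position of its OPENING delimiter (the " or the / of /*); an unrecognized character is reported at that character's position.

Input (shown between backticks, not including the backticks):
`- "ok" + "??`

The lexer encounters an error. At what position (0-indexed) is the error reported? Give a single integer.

Answer: 9

Derivation:
pos=0: emit MINUS '-'
pos=2: enter STRING mode
pos=2: emit STR "ok" (now at pos=6)
pos=7: emit PLUS '+'
pos=9: enter STRING mode
pos=9: ERROR — unterminated string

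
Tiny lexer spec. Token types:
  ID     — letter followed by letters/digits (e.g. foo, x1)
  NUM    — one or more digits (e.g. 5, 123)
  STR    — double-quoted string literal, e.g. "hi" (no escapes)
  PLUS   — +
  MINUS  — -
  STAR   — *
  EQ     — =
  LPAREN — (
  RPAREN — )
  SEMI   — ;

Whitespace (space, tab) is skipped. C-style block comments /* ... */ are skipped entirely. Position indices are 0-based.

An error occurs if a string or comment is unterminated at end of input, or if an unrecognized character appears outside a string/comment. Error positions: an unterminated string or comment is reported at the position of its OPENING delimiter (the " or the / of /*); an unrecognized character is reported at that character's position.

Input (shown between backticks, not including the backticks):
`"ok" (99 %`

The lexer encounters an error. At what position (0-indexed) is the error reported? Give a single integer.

Answer: 9

Derivation:
pos=0: enter STRING mode
pos=0: emit STR "ok" (now at pos=4)
pos=5: emit LPAREN '('
pos=6: emit NUM '99' (now at pos=8)
pos=9: ERROR — unrecognized char '%'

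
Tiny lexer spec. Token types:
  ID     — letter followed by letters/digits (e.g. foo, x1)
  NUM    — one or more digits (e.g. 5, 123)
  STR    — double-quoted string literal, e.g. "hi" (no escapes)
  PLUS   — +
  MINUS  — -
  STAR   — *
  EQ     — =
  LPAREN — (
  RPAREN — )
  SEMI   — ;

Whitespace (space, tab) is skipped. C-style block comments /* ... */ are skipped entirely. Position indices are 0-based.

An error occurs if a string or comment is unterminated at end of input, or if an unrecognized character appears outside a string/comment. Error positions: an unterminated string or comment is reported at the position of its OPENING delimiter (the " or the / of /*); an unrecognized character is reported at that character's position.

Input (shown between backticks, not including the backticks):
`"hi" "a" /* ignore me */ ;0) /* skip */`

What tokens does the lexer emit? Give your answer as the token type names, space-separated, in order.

Answer: STR STR SEMI NUM RPAREN

Derivation:
pos=0: enter STRING mode
pos=0: emit STR "hi" (now at pos=4)
pos=5: enter STRING mode
pos=5: emit STR "a" (now at pos=8)
pos=9: enter COMMENT mode (saw '/*')
exit COMMENT mode (now at pos=24)
pos=25: emit SEMI ';'
pos=26: emit NUM '0' (now at pos=27)
pos=27: emit RPAREN ')'
pos=29: enter COMMENT mode (saw '/*')
exit COMMENT mode (now at pos=39)
DONE. 5 tokens: [STR, STR, SEMI, NUM, RPAREN]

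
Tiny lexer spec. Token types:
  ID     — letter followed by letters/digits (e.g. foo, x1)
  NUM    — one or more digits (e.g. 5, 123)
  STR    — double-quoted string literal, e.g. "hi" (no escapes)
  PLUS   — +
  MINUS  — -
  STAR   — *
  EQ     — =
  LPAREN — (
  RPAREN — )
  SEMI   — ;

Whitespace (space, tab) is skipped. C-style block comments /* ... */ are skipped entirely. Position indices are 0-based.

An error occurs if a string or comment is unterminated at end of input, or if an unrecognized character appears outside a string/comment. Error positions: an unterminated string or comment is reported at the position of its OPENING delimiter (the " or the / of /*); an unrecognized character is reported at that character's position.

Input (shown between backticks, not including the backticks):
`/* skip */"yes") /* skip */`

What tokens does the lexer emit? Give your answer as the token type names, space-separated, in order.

pos=0: enter COMMENT mode (saw '/*')
exit COMMENT mode (now at pos=10)
pos=10: enter STRING mode
pos=10: emit STR "yes" (now at pos=15)
pos=15: emit RPAREN ')'
pos=17: enter COMMENT mode (saw '/*')
exit COMMENT mode (now at pos=27)
DONE. 2 tokens: [STR, RPAREN]

Answer: STR RPAREN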